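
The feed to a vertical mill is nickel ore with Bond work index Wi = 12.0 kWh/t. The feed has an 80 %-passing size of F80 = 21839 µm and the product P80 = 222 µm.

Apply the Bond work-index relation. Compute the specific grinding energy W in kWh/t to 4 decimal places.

Bond:  W = 10 Wi (1/√P − 1/√F)
1/√222 = 0.067116;  1/√21839 = 0.006767
W = 10·12.0·(0.067116 − 0.006767) = 7.2419 kWh/t

W = 7.2419 kWh/t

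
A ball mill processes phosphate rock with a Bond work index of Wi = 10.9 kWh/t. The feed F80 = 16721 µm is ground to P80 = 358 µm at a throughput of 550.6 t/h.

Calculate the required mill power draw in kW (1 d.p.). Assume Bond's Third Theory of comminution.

P = 2707.8 kW

W = 10 Wi (P80^-0.5 − F80^-0.5)
W = 10·10.9·(1/√358 − 1/√16721) = 10·10.9·(0.045118) = 4.9179 kWh/t
Power = W × throughput = 4.9179 kWh/t × 550.6 t/h = 2707.8 kW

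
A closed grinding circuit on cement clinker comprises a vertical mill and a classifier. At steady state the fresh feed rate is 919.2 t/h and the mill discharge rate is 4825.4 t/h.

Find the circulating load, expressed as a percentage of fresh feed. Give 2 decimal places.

M = F + R at steady state, so:
R = M − F = 4825.4 − 919.2 = 3906.2 t/h
CL = 100·R/F = 100·3906.2/919.2 = 424.96 %

CL = 424.96 %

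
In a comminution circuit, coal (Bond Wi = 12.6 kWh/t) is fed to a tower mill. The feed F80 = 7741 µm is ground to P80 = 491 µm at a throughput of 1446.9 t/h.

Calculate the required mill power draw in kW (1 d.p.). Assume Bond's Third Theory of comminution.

W = 10·Wi·(P80^(-½) − F80^(-½))
W = 10·12.6·(1/√491 − 1/√7741) = 10·12.6·(0.033764) = 4.2542 kWh/t
P = W·T = 4.2542·1446.9 = 6155.4 kW

P = 6155.4 kW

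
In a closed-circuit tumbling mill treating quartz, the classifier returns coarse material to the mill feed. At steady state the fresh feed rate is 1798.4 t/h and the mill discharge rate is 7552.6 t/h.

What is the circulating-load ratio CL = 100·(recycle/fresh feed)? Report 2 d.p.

M = F + R at steady state, so:
R = M − F = 7552.6 − 1798.4 = 5754.2 t/h
CL = 100·R/F = 100·5754.2/1798.4 = 319.96 %

CL = 319.96 %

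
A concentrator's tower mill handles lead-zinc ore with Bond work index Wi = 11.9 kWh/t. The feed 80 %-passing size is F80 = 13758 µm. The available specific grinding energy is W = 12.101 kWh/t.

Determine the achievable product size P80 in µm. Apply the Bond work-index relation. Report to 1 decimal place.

W = 10 Wi / √P80 − 10 Wi / √F80
P80^(−½) = W/(10 Wi) + F80^(−½)
  = 12.1010/(10·11.9) + 1/√13758 = 0.101689 + 0.008526 = 0.110215
P80 = (1/0.110215)² = 9.0732² = 82.32 µm

P80 = 82.3 µm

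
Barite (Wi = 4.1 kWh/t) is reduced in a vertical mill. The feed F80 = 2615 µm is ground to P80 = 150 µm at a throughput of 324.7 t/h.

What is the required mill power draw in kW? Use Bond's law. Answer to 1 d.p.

P = 826.6 kW

Bond:  W = 10 Wi (1/√P − 1/√F)
W = 10·4.1·(1/√150 − 1/√2615) = 10·4.1·(0.062094) = 2.5459 kWh/t
Power = W × throughput = 2.5459 kWh/t × 324.7 t/h = 826.6 kW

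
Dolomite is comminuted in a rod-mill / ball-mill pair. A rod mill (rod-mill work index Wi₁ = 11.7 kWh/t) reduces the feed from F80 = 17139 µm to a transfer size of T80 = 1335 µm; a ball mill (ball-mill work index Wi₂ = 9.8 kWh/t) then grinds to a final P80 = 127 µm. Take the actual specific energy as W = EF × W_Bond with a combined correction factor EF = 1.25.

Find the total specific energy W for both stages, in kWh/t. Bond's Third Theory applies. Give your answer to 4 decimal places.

Bond: W = 10·Wi·(1/√P80 − 1/√F80)
Stage 1 (17139→1335 µm, Wi₁=11.7): W₁ = 10·11.7·(0.027369 − 0.007638) = 2.3085 kWh/t
Stage 2 (1335→127 µm, Wi₂=9.8): W₂ = 10·9.8·(0.088736 − 0.027369) = 6.0139 kWh/t
W = W₁ + W₂ = 2.3085 + 6.0139 = 8.3224 kWh/t
With EF = 1.25: W = 8.3224·1.25 = 10.4030 kWh/t

W = 10.4030 kWh/t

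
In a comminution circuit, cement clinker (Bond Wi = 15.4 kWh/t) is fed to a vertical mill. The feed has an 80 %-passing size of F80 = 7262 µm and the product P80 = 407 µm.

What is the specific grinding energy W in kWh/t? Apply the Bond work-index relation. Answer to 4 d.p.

W = 5.8264 kWh/t

W_Bond = 10·Wi·(1/√P₈₀ − 1/√F₈₀)
1/√407 = 0.049568;  1/√7262 = 0.011735
W = 10·15.4·(0.049568 − 0.011735) = 5.8264 kWh/t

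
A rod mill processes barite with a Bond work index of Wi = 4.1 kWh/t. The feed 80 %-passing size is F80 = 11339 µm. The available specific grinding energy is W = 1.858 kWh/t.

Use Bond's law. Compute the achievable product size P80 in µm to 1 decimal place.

W = 10·Wi·[P80^(−½) − F80^(−½)]
⇒ 1/√P80 = W/(10·Wi) + 1/√F80
  = 1.8580/(10·4.1) + 1/√11339 = 0.045317 + 0.009391 = 0.054708
P80 = (1/0.054708)² = 18.2788² = 334.12 µm

P80 = 334.1 µm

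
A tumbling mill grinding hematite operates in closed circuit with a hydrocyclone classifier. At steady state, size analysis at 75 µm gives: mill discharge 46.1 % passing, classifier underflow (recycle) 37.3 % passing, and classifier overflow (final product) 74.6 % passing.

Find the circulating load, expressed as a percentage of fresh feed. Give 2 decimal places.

CL = 323.86 %

Classifier node, passing 75 µm:
(1+r)·d = r·u + o ⇒ r = (o−d)/(d−u)
r = (74.6 − 46.1)/(46.1 − 37.3) = 28.5/8.8 = 3.2386
CL = 100·r = 323.86 %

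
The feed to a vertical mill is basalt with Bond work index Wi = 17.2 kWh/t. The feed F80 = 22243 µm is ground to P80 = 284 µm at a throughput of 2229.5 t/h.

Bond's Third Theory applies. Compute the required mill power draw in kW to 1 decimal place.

P = 20183.8 kW

W = 10 Wi (1/√P80 − 1/√F80)  [Bond]
W = 10·17.2·(1/√284 − 1/√22243) = 10·17.2·(0.052634) = 9.0531 kWh/t
P = W·T = 9.0531·2229.5 = 20183.8 kW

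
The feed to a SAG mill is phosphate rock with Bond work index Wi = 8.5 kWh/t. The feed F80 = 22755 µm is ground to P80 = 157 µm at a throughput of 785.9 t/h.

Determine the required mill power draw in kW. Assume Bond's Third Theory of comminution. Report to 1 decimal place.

P = 4888.5 kW

W = 10 Wi (1/√P80 − 1/√F80)  [Bond]
W = 10·8.5·(1/√157 − 1/√22755) = 10·8.5·(0.073179) = 6.2203 kWh/t
Mill draw = 6.2203 × 785.9 = 4888.5 kW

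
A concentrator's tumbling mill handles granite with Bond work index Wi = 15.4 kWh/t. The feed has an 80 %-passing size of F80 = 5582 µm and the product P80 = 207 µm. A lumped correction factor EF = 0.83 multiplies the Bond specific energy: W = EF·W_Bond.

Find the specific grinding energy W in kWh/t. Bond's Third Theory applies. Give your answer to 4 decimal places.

W = 10·Wi·(P80^(-½) − F80^(-½))
1/√207 = 0.069505;  1/√5582 = 0.013385
W = 10·15.4·(0.069505 − 0.013385) = 8.6425 kWh/t
With EF = 0.83: W = 8.6425·0.83 = 7.1733 kWh/t

W = 7.1733 kWh/t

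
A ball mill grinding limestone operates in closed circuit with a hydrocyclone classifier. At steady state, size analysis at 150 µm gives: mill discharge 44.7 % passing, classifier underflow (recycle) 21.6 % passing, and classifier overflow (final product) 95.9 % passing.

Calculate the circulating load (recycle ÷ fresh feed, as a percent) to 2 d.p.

CL = 221.65 %

Classifier node, passing 150 µm:
r = (o − d)/(d − u)
r = (95.9 − 44.7)/(44.7 − 21.6) = 51.2/23.1 = 2.2165
CL = 100·r = 221.65 %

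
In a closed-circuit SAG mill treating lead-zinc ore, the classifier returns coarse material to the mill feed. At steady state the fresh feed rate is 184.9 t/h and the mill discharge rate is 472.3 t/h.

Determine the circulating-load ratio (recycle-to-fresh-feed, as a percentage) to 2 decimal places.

CL = 155.44 %

Discharge = new feed + return, hence
R = M − F = 472.3 − 184.9 = 287.4 t/h
CL = 100·R/F = 100·287.4/184.9 = 155.44 %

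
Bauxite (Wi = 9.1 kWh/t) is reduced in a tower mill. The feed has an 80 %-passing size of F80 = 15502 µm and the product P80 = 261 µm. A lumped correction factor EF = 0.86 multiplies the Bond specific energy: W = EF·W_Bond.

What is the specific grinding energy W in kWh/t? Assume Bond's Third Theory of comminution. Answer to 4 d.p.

W = 10·Wi·[P80^(−½) − F80^(−½)]
1/√261 = 0.061898;  1/√15502 = 0.008032
W = 10·9.1·(0.061898 − 0.008032) = 4.9019 kWh/t
With EF = 0.86: W = 4.9019·0.86 = 4.2156 kWh/t

W = 4.2156 kWh/t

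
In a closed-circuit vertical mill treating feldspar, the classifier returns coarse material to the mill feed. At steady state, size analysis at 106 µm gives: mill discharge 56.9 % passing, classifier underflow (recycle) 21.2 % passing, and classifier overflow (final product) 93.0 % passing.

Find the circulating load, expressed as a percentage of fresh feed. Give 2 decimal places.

Mass balance on the −106 µm fraction:
d + r·d = r·u + o → r(d−u) = o−d
r = (93.0 − 56.9)/(56.9 − 21.2) = 36.1/35.7 = 1.0112
CL = 100·r = 101.12 %

CL = 101.12 %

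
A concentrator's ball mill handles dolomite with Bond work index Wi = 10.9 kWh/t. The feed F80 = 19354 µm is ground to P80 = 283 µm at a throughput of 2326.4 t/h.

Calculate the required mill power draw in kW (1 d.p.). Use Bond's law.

W = 10 Wi (1/√P80 − 1/√F80)  [Bond]
W = 10·10.9·(1/√283 − 1/√19354) = 10·10.9·(0.052256) = 5.6959 kWh/t
Mill draw = 5.6959 × 2326.4 = 13250.9 kW

P = 13250.9 kW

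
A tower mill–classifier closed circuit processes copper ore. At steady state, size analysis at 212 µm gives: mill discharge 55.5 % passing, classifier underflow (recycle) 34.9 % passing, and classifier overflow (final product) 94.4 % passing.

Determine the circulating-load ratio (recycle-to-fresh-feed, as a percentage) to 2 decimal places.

CL = 188.83 %

Balance %-passing 212 µm (r = R/F):
(1+r)·d = r·u + o ⇒ r = (o−d)/(d−u)
r = (94.4 − 55.5)/(55.5 − 34.9) = 38.9/20.6 = 1.8883
CL = 100·r = 188.83 %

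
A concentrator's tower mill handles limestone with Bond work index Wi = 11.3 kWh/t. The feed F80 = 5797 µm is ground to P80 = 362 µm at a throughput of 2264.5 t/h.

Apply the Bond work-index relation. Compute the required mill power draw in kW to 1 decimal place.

Bond:  W = 10 Wi (1/√P − 1/√F)
W = 10·11.3·(1/√362 − 1/√5797) = 10·11.3·(0.039425) = 4.4550 kWh/t
P = W·T = 4.4550·2264.5 = 10088.4 kW

P = 10088.4 kW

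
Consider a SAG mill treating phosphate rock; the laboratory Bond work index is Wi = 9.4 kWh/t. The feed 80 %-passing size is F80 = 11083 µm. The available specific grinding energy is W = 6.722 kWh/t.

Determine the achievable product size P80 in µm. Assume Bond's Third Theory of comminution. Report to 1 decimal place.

Bond:  W = 10 Wi (1/√P − 1/√F)
⇒ 1/√P80 = W/(10 Wi) + 1/√F80
  = 6.7220/(10·9.4) + 1/√11083 = 0.071511 + 0.009499 = 0.081009
P80 = (1/0.081009)² = 12.3442² = 152.38 µm

P80 = 152.4 µm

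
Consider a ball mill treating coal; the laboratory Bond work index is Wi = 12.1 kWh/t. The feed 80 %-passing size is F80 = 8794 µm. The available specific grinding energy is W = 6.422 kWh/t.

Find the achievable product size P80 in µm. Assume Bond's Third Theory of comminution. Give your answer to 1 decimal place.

P80 = 246.2 µm

W = 10·Wi·(P80^(-½) − F80^(-½))
⇒ 1/√P80 = W/(10 Wi) + 1/√F80
  = 6.4220/(10·12.1) + 1/√8794 = 0.053074 + 0.010664 = 0.063738
P80 = (1/0.063738)² = 15.6892² = 246.15 µm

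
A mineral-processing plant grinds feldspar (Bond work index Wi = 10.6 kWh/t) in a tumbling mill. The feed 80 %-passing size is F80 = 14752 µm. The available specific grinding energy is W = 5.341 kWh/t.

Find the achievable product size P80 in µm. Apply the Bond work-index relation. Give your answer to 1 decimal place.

P80 = 291.0 µm

W_Bond = 10·Wi·(1/√P₈₀ − 1/√F₈₀)
P80^-0.5 = F80^-0.5 + W/(10 Wi)
  = 5.3410/(10·10.6) + 1/√14752 = 0.050387 + 0.008233 = 0.058620
P80 = (1/0.058620)² = 17.0590² = 291.01 µm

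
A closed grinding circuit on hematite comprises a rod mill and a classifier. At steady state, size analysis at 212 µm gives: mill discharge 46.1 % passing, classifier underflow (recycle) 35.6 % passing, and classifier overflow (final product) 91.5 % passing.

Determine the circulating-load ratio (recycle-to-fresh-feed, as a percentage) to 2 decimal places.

CL = 432.38 %

Balance %-passing 212 µm (r = R/F):
(1+r)·d = r·u + o ⇒ r = (o−d)/(d−u)
r = (91.5 − 46.1)/(46.1 − 35.6) = 45.4/10.5 = 4.3238
CL = 100·r = 432.38 %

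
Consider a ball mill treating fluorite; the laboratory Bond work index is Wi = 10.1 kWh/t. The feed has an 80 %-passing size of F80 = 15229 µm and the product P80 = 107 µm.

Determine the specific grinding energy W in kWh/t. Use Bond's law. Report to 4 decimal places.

W = 10 Wi / √P80 − 10 Wi / √F80
1/√107 = 0.096674;  1/√15229 = 0.008103
W = 10·10.1·(0.096674 − 0.008103) = 8.9456 kWh/t

W = 8.9456 kWh/t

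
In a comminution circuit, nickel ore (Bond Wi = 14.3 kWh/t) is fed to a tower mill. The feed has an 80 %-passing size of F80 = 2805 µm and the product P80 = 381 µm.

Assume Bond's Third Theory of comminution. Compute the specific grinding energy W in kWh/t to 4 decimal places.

W = 10·Wi·(P80^(-½) − F80^(-½))
1/√381 = 0.051232;  1/√2805 = 0.018881
W = 10·14.3·(0.051232 − 0.018881) = 4.6261 kWh/t

W = 4.6261 kWh/t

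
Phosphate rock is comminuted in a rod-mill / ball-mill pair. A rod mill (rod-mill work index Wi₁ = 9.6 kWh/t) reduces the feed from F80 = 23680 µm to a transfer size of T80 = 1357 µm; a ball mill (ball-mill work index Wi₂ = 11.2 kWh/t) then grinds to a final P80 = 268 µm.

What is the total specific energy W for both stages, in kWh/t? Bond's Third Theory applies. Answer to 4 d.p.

W = 10·Wi·[P80^(−½) − F80^(−½)]
Stage 1 (23680→1357 µm, Wi₁=9.6): W₁ = 10·9.6·(0.027146 − 0.006498) = 1.9822 kWh/t
Stage 2 (1357→268 µm, Wi₂=11.2): W₂ = 10·11.2·(0.061085 − 0.027146) = 3.8011 kWh/t
W = W₁ + W₂ = 1.9822 + 3.8011 = 5.7833 kWh/t

W = 5.7833 kWh/t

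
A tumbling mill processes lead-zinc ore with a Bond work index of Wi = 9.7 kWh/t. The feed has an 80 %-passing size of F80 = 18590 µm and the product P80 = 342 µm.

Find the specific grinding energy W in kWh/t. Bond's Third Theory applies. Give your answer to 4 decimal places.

W = 10·Wi·(P80^(-½) − F80^(-½))
1/√342 = 0.054074;  1/√18590 = 0.007334
W = 10·9.7·(0.054074 − 0.007334) = 4.5337 kWh/t

W = 4.5337 kWh/t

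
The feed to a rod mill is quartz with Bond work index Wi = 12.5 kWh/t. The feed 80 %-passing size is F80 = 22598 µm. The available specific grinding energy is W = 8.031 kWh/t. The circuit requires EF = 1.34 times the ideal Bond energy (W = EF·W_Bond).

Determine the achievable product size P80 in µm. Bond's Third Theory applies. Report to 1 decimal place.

P80 = 335.5 µm

W_Bond = 10·Wi·(1/√P₈₀ − 1/√F₈₀)
W_Bond = W / EF = 8.031 / 1.34 = 5.9933 kWh/t
⇒ 1/√P80 = W_Bond/(10·Wi) + 1/√F80
  = 5.9933/(10·12.5) + 1/√22598 = 0.047946 + 0.006652 = 0.054598
P80 = (1/0.054598)² = 18.3155² = 335.46 µm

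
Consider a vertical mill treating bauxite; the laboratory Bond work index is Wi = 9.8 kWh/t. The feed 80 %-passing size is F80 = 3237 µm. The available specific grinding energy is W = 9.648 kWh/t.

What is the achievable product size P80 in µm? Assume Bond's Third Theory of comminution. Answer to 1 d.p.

W = 10·Wi·(P80^(-½) − F80^(-½))
⇒ 1/√P80 = W/(10·Wi) + 1/√F80
  = 9.6480/(10·9.8) + 1/√3237 = 0.098449 + 0.017576 = 0.116025
P80 = (1/0.116025)² = 8.6188² = 74.28 µm

P80 = 74.3 µm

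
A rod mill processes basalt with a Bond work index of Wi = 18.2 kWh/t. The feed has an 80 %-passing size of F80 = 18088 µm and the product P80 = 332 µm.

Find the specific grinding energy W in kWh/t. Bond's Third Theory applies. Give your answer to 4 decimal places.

W = 10·Wi·[P80^(−½) − F80^(−½)]
1/√332 = 0.054882;  1/√18088 = 0.007435
W = 10·18.2·(0.054882 − 0.007435) = 8.6353 kWh/t

W = 8.6353 kWh/t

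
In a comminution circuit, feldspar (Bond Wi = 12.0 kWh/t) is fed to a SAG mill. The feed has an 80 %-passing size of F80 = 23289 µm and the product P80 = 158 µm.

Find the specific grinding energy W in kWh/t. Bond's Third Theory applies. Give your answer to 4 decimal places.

W = 8.7604 kWh/t

Bond:  W = 10 Wi (1/√P − 1/√F)
1/√158 = 0.079556;  1/√23289 = 0.006553
W = 10·12.0·(0.079556 − 0.006553) = 8.7604 kWh/t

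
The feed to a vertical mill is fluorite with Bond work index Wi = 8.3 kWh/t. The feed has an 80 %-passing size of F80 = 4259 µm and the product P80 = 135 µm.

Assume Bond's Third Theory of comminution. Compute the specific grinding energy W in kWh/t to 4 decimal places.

W = 5.8717 kWh/t

W_Bond = 10·Wi·(1/√P₈₀ − 1/√F₈₀)
1/√135 = 0.086066;  1/√4259 = 0.015323
W = 10·8.3·(0.086066 − 0.015323) = 5.8717 kWh/t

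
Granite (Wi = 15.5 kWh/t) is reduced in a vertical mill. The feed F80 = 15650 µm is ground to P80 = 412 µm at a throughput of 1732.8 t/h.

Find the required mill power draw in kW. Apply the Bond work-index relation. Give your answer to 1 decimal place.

Bond:  W = 10 Wi (1/√P − 1/√F)
W = 10·15.5·(1/√412 − 1/√15650) = 10·15.5·(0.041273) = 6.3973 kWh/t
Power = W × throughput = 6.3973 kWh/t × 1732.8 t/h = 11085.2 kW

P = 11085.2 kW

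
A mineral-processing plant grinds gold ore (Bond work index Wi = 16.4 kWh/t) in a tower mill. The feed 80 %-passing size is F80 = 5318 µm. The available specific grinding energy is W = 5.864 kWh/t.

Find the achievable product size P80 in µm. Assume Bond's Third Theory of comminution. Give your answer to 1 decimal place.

P80 = 408.6 µm

Bond: W = 10·Wi·(1/√P80 − 1/√F80)
⇒ 1/√P80 = W/(10·Wi) + 1/√F80
  = 5.8640/(10·16.4) + 1/√5318 = 0.035756 + 0.013713 = 0.049469
P80 = (1/0.049469)² = 20.2147² = 408.64 µm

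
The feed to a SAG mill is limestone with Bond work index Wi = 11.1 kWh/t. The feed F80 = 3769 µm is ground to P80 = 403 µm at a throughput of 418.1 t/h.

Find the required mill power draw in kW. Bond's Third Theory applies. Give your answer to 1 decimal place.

P = 1555.9 kW

W = 10·Wi·[P80^(−½) − F80^(−½)]
W = 10·11.1·(1/√403 − 1/√3769) = 10·11.1·(0.033525) = 3.7213 kWh/t
P_mill = W·ṁ = 3.7213·418.1 = 1555.9 kW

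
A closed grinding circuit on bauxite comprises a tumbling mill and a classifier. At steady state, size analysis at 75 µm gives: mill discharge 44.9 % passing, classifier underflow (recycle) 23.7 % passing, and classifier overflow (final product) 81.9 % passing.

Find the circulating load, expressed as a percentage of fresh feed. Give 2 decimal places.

CL = 174.53 %

Two-product formula at 75 µm:
r = (o − d)/(d − u)
r = (81.9 − 44.9)/(44.9 − 23.7) = 37.0/21.2 = 1.7453
CL = 100·r = 174.53 %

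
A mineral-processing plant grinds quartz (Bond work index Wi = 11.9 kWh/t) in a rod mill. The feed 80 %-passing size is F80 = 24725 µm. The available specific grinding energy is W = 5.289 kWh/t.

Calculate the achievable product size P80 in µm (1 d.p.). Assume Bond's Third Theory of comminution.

P80 = 387.4 µm

W = 10 Wi (P80^-0.5 − F80^-0.5)
P80^-0.5 = F80^-0.5 + W/(10 Wi)
  = 5.2890/(10·11.9) + 1/√24725 = 0.044445 + 0.006360 = 0.050805
P80 = (1/0.050805)² = 19.6831² = 387.42 µm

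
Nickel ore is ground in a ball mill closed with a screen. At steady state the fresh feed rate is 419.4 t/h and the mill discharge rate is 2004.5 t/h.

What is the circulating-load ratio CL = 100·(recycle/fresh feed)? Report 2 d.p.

CL = 377.94 %

Discharge = new feed + return, hence
R = M − F = 2004.5 − 419.4 = 1585.1 t/h
CL = 100·R/F = 100·1585.1/419.4 = 377.94 %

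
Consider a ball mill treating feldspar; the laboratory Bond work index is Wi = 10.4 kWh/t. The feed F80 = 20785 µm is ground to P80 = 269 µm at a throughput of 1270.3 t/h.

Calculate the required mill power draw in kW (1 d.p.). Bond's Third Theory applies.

P = 7138.6 kW

W = 10·Wi·[P80^(−½) − F80^(−½)]
W = 10·10.4·(1/√269 − 1/√20785) = 10·10.4·(0.054035) = 5.6196 kWh/t
P = W·T = 5.6196·1270.3 = 7138.6 kW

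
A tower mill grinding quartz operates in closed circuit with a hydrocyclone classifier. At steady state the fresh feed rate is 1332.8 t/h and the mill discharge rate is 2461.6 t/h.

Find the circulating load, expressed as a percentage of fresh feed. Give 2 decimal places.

CL = 84.69 %

Steady state: M = F + R.
R = M − F = 2461.6 − 1332.8 = 1128.8 t/h
CL = 100·R/F = 100·1128.8/1332.8 = 84.69 %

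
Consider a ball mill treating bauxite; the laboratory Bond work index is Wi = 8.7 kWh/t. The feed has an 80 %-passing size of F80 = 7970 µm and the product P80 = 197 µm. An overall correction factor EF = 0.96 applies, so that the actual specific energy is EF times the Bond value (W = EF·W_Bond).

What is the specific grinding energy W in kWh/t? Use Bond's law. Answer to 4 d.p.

Bond: W = 10·Wi·(1/√P80 − 1/√F80)
1/√197 = 0.071247;  1/√7970 = 0.011201
W = 10·8.7·(0.071247 − 0.011201) = 5.2240 kWh/t
Corrected W = EF·W_Bond = 0.96·5.2240 = 5.0150 kWh/t

W = 5.0150 kWh/t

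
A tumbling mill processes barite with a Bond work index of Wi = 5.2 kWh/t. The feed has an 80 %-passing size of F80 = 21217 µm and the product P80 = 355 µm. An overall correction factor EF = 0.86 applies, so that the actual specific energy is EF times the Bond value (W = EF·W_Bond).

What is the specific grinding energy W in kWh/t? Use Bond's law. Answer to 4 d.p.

W = 2.0665 kWh/t

W_Bond = 10·Wi·(1/√P₈₀ − 1/√F₈₀)
1/√355 = 0.053074;  1/√21217 = 0.006865
W = 10·5.2·(0.053074 − 0.006865) = 2.4029 kWh/t
Apply correction: 2.4029 × 0.86 = 2.0665 kWh/t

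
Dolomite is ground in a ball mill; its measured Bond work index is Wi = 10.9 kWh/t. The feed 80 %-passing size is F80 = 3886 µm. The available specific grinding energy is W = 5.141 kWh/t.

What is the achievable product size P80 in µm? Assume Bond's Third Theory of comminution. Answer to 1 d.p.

Bond: W = 10·Wi·(1/√P80 − 1/√F80)
⇒ 1/√P80 = W/(10 Wi) + 1/√F80
  = 5.1410/(10·10.9) + 1/√3886 = 0.047165 + 0.016042 = 0.063207
P80 = (1/0.063207)² = 15.8211² = 250.31 µm

P80 = 250.3 µm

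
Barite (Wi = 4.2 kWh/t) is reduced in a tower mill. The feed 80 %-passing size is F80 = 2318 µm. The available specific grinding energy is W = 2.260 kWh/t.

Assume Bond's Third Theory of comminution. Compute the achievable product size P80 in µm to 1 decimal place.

P80 = 179.8 µm

W_Bond = 10·Wi·(1/√P₈₀ − 1/√F₈₀)
P80^-0.5 = F80^-0.5 + W/(10 Wi)
  = 2.2600/(10·4.2) + 1/√2318 = 0.053810 + 0.020770 = 0.074580
P80 = (1/0.074580)² = 13.4084² = 179.79 µm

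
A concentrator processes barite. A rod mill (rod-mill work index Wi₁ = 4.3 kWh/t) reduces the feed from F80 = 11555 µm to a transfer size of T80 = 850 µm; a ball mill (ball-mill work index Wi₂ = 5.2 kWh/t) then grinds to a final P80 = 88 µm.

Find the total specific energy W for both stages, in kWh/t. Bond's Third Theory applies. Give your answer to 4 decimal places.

W = 4.8345 kWh/t

W = 10·Wi·(P80^(-½) − F80^(-½))
Stage 1 (11555→850 µm, Wi₁=4.3): W₁ = 10·4.3·(0.034300 − 0.009303) = 1.0749 kWh/t
Stage 2 (850→88 µm, Wi₂=5.2): W₂ = 10·5.2·(0.106600 − 0.034300) = 3.7596 kWh/t
W = W₁ + W₂ = 1.0749 + 3.7596 = 4.8345 kWh/t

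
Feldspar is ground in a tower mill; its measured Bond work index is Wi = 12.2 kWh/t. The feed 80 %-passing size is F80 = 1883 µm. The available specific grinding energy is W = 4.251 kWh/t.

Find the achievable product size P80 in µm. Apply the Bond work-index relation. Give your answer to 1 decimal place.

Bond:  W = 10 Wi (1/√P − 1/√F)
⇒ 1/√P80 = W/(10·Wi) + 1/√F80
  = 4.2510/(10·12.2) + 1/√1883 = 0.034844 + 0.023045 = 0.057889
P80 = (1/0.057889)² = 17.2744² = 298.40 µm

P80 = 298.4 µm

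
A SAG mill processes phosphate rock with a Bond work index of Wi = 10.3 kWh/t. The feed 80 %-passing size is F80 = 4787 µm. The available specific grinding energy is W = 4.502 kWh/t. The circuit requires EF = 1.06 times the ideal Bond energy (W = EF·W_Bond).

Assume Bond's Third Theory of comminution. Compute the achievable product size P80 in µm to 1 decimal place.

W = 10·Wi·[P80^(−½) − F80^(−½)]
W_Bond = W / EF = 4.502 / 1.06 = 4.2472 kWh/t
P80^-0.5 = F80^-0.5 + W_Bond/(10 Wi)
  = 4.2472/(10·10.3) + 1/√4787 = 0.041235 + 0.014453 = 0.055688
P80 = (1/0.055688)² = 17.9572² = 322.46 µm

P80 = 322.5 µm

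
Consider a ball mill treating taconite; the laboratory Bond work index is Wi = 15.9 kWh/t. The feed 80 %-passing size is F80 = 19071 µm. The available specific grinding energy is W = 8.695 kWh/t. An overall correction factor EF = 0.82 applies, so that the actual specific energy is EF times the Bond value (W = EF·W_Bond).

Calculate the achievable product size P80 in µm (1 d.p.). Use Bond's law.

P80 = 183.0 µm

W = 10·Wi·(P80^(-½) − F80^(-½))
W_Bond = W / EF = 8.695 / 0.82 = 10.6037 kWh/t
⇒ 1/√P80 = W_Bond/(10 Wi) + 1/√F80
  = 10.6037/(10·15.9) + 1/√19071 = 0.066690 + 0.007241 = 0.073931
P80 = (1/0.073931)² = 13.5261² = 182.96 µm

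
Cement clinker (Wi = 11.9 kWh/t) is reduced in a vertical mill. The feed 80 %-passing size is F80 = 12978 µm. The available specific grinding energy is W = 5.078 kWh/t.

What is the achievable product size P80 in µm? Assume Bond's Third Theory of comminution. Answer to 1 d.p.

W = 10·Wi·[P80^(−½) − F80^(−½)]
⇒ 1/√P80 = W/(10 Wi) + 1/√F80
  = 5.0780/(10·11.9) + 1/√12978 = 0.042672 + 0.008778 = 0.051450
P80 = (1/0.051450)² = 19.4362² = 377.77 µm

P80 = 377.8 µm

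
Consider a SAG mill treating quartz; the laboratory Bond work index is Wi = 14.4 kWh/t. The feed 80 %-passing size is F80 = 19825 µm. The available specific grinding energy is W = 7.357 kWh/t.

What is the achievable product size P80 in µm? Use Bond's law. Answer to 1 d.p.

P80 = 295.3 µm

W = 10 Wi / √P80 − 10 Wi / √F80
⇒ 1/√P80 = W/(10·Wi) + 1/√F80
  = 7.3570/(10·14.4) + 1/√19825 = 0.051090 + 0.007102 = 0.058192
P80 = (1/0.058192)² = 17.1843² = 295.30 µm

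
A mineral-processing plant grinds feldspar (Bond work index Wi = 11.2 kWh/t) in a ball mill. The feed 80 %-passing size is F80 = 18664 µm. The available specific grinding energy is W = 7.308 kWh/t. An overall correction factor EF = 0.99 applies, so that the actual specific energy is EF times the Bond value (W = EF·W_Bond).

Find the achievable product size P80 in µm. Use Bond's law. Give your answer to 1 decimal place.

W = 10·Wi·(P80^(-½) − F80^(-½))
W_Bond = W / EF = 7.308 / 0.99 = 7.3818 kWh/t
⇒ 1/√P80 = W_Bond/(10 Wi) + 1/√F80
  = 7.3818/(10·11.2) + 1/√18664 = 0.065909 + 0.007320 = 0.073229
P80 = (1/0.073229)² = 13.6558² = 186.48 µm

P80 = 186.5 µm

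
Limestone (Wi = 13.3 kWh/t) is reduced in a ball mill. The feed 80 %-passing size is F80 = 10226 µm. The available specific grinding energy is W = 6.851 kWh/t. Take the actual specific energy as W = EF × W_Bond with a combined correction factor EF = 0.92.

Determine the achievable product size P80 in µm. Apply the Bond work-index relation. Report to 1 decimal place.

P80 = 230.4 µm

Bond: W = 10·Wi·(1/√P80 − 1/√F80)
W_Bond = W / EF = 6.851 / 0.92 = 7.4467 kWh/t
P80^(−½) = W_Bond/(10 Wi) + F80^(−½)
  = 7.4467/(10·13.3) + 1/√10226 = 0.055991 + 0.009889 = 0.065879
P80 = (1/0.065879)² = 15.1793² = 230.41 µm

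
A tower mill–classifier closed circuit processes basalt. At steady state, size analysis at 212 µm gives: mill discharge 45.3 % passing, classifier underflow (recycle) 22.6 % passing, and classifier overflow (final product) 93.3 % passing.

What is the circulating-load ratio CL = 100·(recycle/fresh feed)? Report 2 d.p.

CL = 211.45 %

Balance %-passing 212 µm (r = R/F):
d + r·d = r·u + o → r(d−u) = o−d
r = (93.3 − 45.3)/(45.3 − 22.6) = 48.0/22.7 = 2.1145
CL = 100·r = 211.45 %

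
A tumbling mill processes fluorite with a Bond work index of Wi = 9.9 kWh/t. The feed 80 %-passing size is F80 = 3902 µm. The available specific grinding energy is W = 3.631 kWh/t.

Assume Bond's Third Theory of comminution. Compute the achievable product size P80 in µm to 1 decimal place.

W_Bond = 10·Wi·(1/√P₈₀ − 1/√F₈₀)
⇒ 1/√P80 = W/(10·Wi) + 1/√F80
  = 3.6310/(10·9.9) + 1/√3902 = 0.036677 + 0.016009 = 0.052685
P80 = (1/0.052685)² = 18.9806² = 360.26 µm

P80 = 360.3 µm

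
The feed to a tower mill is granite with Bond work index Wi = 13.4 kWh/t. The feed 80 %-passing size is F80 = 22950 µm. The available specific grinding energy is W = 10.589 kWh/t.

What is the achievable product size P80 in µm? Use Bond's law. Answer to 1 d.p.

P80 = 136.4 µm

W = 10 Wi (1/√P80 − 1/√F80)  [Bond]
P80^(−½) = W/(10 Wi) + F80^(−½)
  = 10.5890/(10·13.4) + 1/√22950 = 0.079022 + 0.006601 = 0.085623
P80 = (1/0.085623)² = 11.6791² = 136.40 µm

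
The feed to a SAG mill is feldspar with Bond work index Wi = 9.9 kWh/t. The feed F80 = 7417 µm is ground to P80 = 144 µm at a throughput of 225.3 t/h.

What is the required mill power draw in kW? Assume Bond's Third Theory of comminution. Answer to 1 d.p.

P = 1599.7 kW

W = 10·Wi·[P80^(−½) − F80^(−½)]
W = 10·9.9·(1/√144 − 1/√7417) = 10·9.9·(0.071722) = 7.1005 kWh/t
P_mill = W·ṁ = 7.1005·225.3 = 1599.7 kW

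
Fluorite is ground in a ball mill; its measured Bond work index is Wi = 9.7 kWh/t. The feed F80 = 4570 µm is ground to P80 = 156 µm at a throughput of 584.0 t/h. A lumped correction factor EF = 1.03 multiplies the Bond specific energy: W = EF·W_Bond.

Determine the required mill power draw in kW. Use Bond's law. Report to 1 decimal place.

P = 3808.4 kW

Bond:  W = 10 Wi (1/√P − 1/√F)
W = 10·9.7·(1/√156 − 1/√4570) = 10·9.7·(0.065272) = 6.3313 kWh/t
With EF = 1.03: W = 6.3313·1.03 = 6.5213 kWh/t
Mill draw = 6.5213 × 584.0 = 3808.4 kW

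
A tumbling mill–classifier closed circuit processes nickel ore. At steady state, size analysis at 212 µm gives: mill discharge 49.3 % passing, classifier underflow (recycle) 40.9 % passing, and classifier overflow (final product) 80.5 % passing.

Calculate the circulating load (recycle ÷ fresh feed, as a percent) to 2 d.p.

CL = 371.43 %

Mass balance on the −212 µm fraction:
d + r·d = r·u + o → r(d−u) = o−d
r = (80.5 − 49.3)/(49.3 − 40.9) = 31.2/8.4 = 3.7143
CL = 100·r = 371.43 %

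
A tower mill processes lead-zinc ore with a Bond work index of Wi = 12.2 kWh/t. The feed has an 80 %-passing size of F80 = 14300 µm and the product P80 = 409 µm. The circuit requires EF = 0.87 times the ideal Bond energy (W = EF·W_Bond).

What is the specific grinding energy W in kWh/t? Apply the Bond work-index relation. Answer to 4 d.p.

W = 10·Wi·(P80^(-½) − F80^(-½))
1/√409 = 0.049447;  1/√14300 = 0.008362
W = 10·12.2·(0.049447 − 0.008362) = 5.0123 kWh/t
Corrected W = EF·W_Bond = 0.87·5.0123 = 4.3607 kWh/t

W = 4.3607 kWh/t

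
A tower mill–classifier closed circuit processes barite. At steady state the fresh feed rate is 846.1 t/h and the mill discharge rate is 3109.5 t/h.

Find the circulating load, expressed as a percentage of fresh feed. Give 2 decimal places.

M = F + R at steady state, so:
R = M − F = 3109.5 − 846.1 = 2263.4 t/h
CL = 100·R/F = 100·2263.4/846.1 = 267.51 %

CL = 267.51 %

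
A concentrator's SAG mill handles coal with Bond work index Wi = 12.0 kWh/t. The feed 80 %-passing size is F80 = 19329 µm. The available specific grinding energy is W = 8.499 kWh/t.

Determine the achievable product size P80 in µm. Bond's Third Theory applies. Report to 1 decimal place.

W = 10 Wi / √P80 − 10 Wi / √F80
⇒ 1/√P80 = W/(10·Wi) + 1/√F80
  = 8.4990/(10·12.0) + 1/√19329 = 0.070825 + 0.007193 = 0.078018
P80 = (1/0.078018)² = 12.8176² = 164.29 µm

P80 = 164.3 µm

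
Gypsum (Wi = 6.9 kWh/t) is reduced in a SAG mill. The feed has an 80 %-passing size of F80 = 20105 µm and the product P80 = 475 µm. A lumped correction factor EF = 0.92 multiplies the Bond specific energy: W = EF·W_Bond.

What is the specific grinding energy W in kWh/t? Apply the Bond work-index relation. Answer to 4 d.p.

W = 2.4650 kWh/t

W = 10 Wi / √P80 − 10 Wi / √F80
1/√475 = 0.045883;  1/√20105 = 0.007053
W = 10·6.9·(0.045883 − 0.007053) = 2.6793 kWh/t
Apply correction: 2.6793 × 0.92 = 2.4650 kWh/t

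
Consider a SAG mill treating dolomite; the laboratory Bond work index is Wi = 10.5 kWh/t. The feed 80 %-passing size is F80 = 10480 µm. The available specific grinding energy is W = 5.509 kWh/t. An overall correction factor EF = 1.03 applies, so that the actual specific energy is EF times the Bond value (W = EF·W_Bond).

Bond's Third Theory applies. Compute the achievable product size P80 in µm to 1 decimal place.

W = 10 Wi (1/√P80 − 1/√F80)  [Bond]
W_Bond = W / EF = 5.509 / 1.03 = 5.3485 kWh/t
⇒ 1/√P80 = W_Bond/(10 Wi) + 1/√F80
  = 5.3485/(10·10.5) + 1/√10480 = 0.050939 + 0.009768 = 0.060707
P80 = (1/0.060707)² = 16.4726² = 271.35 µm

P80 = 271.3 µm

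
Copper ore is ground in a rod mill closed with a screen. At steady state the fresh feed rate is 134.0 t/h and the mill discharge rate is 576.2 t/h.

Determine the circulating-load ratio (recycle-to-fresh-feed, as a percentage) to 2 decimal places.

CL = 330.00 %

Steady state: M = F + R.
R = M − F = 576.2 − 134.0 = 442.2 t/h
CL = 100·R/F = 100·442.2/134.0 = 330.00 %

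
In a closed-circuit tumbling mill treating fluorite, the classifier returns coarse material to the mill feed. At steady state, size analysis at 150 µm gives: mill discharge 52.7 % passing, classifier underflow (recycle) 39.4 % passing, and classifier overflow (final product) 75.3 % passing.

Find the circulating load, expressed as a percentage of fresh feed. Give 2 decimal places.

CL = 169.92 %

Mass balance on the −150 µm fraction:
r = (o − d)/(d − u)
r = (75.3 − 52.7)/(52.7 − 39.4) = 22.6/13.3 = 1.6992
CL = 100·r = 169.92 %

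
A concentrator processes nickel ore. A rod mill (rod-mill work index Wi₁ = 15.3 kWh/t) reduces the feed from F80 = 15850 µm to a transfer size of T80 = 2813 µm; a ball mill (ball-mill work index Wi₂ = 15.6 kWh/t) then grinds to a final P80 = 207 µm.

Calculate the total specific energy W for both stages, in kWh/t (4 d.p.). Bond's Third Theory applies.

W = 9.5709 kWh/t

Bond:  W = 10 Wi (1/√P − 1/√F)
Stage 1 (15850→2813 µm, Wi₁=15.3): W₁ = 10·15.3·(0.018855 − 0.007943) = 1.6695 kWh/t
Stage 2 (2813→207 µm, Wi₂=15.6): W₂ = 10·15.6·(0.069505 − 0.018855) = 7.9014 kWh/t
W = W₁ + W₂ = 1.6695 + 7.9014 = 9.5709 kWh/t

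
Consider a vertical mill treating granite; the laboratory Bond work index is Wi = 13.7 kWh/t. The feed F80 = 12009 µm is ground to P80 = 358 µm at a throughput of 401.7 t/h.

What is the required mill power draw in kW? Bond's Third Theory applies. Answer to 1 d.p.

Bond: W = 10·Wi·(1/√P80 − 1/√F80)
W = 10·13.7·(1/√358 − 1/√12009) = 10·13.7·(0.043726) = 5.9905 kWh/t
P = W·T = 5.9905·401.7 = 2406.4 kW

P = 2406.4 kW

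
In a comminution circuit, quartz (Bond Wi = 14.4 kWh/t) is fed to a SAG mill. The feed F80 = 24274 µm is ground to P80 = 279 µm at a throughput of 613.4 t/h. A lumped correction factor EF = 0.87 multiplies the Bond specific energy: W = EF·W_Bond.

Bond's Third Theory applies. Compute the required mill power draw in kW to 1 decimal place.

P = 4107.5 kW

W = 10 Wi / √P80 − 10 Wi / √F80
W = 10·14.4·(1/√279 − 1/√24274) = 10·14.4·(0.053450) = 7.6968 kWh/t
W_actual = 0.87 × 7.6968 = 6.6962 kWh/t
Power = W × throughput = 6.6962 kWh/t × 613.4 t/h = 4107.5 kW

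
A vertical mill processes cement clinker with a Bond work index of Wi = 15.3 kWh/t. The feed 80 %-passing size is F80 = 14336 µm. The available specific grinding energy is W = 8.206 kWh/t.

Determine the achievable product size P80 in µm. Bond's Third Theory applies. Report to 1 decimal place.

P80 = 260.3 µm

Bond:  W = 10 Wi (1/√P − 1/√F)
P80^(−½) = W/(10 Wi) + F80^(−½)
  = 8.2060/(10·15.3) + 1/√14336 = 0.053634 + 0.008352 = 0.061986
P80 = (1/0.061986)² = 16.1327² = 260.26 µm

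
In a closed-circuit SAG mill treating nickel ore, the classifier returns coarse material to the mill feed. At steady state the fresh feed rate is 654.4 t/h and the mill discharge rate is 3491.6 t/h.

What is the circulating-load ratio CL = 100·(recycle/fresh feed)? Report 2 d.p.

CL = 433.56 %

Steady state: M = F + R.
R = M − F = 3491.6 − 654.4 = 2837.2 t/h
CL = 100·R/F = 100·2837.2/654.4 = 433.56 %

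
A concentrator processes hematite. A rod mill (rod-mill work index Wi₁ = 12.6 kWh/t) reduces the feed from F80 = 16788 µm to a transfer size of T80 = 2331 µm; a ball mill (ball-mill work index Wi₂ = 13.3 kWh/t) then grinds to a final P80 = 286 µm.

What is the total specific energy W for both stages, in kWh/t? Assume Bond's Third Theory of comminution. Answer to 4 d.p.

W = 10·Wi·[P80^(−½) − F80^(−½)]
Stage 1 (16788→2331 µm, Wi₁=12.6): W₁ = 10·12.6·(0.020712 − 0.007718) = 1.6373 kWh/t
Stage 2 (2331→286 µm, Wi₂=13.3): W₂ = 10·13.3·(0.059131 − 0.020712) = 5.1097 kWh/t
W = W₁ + W₂ = 1.6373 + 5.1097 = 6.7470 kWh/t

W = 6.7470 kWh/t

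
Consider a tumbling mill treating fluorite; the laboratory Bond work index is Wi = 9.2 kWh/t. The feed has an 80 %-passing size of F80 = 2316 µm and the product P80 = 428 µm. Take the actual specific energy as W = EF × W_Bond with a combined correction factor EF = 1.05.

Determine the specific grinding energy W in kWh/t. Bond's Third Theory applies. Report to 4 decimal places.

W = 2.6621 kWh/t

W = 10 Wi (1/√P80 − 1/√F80)  [Bond]
1/√428 = 0.048337;  1/√2316 = 0.020779
W = 10·9.2·(0.048337 − 0.020779) = 2.5353 kWh/t
With EF = 1.05: W = 2.5353·1.05 = 2.6621 kWh/t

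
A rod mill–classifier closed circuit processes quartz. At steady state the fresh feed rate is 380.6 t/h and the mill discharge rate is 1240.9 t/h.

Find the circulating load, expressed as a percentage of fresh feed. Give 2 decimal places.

CL = 226.04 %

Mill node: discharge = fresh + recycle.
R = M − F = 1240.9 − 380.6 = 860.3 t/h
CL = 100·R/F = 100·860.3/380.6 = 226.04 %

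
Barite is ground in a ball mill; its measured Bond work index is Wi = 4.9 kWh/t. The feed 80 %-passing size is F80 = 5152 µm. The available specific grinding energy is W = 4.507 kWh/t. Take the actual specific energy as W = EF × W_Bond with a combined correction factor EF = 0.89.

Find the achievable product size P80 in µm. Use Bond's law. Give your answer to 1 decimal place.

P80 = 72.7 µm

W_Bond = 10·Wi·(1/√P₈₀ − 1/√F₈₀)
W_Bond = W / EF = 4.507 / 0.89 = 5.0640 kWh/t
1/√P80 = 1/√F80 + W_Bond/(10·Wi)
  = 5.0640/(10·4.9) + 1/√5152 = 0.103348 + 0.013932 = 0.117280
P80 = (1/0.117280)² = 8.5266² = 72.70 µm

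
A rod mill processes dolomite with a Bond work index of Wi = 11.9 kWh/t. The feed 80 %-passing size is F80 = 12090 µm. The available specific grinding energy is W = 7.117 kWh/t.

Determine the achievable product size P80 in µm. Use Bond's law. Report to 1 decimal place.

P80 = 210.6 µm

W = 10 Wi (P80^-0.5 − F80^-0.5)
P80^(−½) = W/(10 Wi) + F80^(−½)
  = 7.1170/(10·11.9) + 1/√12090 = 0.059807 + 0.009095 = 0.068901
P80 = (1/0.068901)² = 14.5135² = 210.64 µm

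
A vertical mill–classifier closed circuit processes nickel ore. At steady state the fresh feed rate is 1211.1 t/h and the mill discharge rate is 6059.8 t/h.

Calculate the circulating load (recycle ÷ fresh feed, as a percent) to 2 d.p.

Mill node: discharge = fresh + recycle.
R = M − F = 6059.8 − 1211.1 = 4848.7 t/h
CL = 100·R/F = 100·4848.7/1211.1 = 400.36 %

CL = 400.36 %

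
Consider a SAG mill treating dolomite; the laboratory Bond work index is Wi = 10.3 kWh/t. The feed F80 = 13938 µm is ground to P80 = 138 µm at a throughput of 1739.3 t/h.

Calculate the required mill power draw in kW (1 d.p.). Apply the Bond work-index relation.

W = 10·Wi·(P80^(-½) − F80^(-½))
W = 10·10.3·(1/√138 − 1/√13938) = 10·10.3·(0.076655) = 7.8955 kWh/t
Mill draw = 7.8955 × 1739.3 = 13732.6 kW

P = 13732.6 kW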